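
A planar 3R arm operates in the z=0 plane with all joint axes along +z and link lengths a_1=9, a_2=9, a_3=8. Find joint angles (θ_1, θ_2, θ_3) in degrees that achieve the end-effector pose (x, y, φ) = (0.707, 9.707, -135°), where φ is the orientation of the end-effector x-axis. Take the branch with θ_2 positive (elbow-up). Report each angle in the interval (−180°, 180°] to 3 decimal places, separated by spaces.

44.999 45.002 134.999

wrist centre = target − a_3·(cos φ, sin φ) = (6.3639, 15.3639)
cos θ_2 = (276.5467−9²−9²)/(2·9·9) = 0.7071; θ_2 = 45.0023° (elbow-up)
β = atan2(15.3639,6.3639) = 67.5002°; ψ = atan2(6.3642,15.3637) = 22.5012°
θ_1 = β − ψ = 44.9990°
θ_3 = φ − θ_1 − θ_2 = 134.9986° (wrapped to (-180°,180°])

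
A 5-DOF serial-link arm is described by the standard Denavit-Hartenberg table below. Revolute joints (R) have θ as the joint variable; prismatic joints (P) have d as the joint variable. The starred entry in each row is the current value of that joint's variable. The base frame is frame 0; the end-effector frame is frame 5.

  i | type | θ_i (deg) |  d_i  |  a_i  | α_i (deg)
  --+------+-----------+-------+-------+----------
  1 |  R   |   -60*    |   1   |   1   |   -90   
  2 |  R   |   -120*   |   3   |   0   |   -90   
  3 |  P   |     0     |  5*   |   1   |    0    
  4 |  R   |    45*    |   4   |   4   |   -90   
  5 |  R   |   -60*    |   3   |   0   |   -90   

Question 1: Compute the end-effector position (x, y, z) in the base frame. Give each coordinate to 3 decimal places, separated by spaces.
after link 1: o_1 = (0.5000, -0.8660, 1.0000)
after link 2: o_2 = (3.0981, 0.6340, 1.0000)
after link 3: o_3 = (5.0131, -2.6830, 4.3660)
after link 4: o_4 = (3.5886, -5.8725, 8.8155)
after link 5: o_5 = (2.2818, -7.8517, 6.9784)

2.282 -7.852 6.978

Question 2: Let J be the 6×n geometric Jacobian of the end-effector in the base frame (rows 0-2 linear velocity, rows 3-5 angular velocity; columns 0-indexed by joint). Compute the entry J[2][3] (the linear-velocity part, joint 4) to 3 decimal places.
axis z_3 = (0.4330,-0.7500,0.5000); lever o_n−o_3 = (-2.7313,-5.1687,2.6124)
cross product → J_v[:, 3] = (0.6251,-2.4969,-4.2866)
J_ω[:, 3] = z_3
entry J[2][3] = -4.2866

-4.287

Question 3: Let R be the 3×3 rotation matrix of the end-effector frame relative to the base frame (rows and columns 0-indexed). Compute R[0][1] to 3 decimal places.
0.436

End-effector y-axis (col 1 of R) = (0.4356,0.6597,0.6124)
R[0][1] = 0.4356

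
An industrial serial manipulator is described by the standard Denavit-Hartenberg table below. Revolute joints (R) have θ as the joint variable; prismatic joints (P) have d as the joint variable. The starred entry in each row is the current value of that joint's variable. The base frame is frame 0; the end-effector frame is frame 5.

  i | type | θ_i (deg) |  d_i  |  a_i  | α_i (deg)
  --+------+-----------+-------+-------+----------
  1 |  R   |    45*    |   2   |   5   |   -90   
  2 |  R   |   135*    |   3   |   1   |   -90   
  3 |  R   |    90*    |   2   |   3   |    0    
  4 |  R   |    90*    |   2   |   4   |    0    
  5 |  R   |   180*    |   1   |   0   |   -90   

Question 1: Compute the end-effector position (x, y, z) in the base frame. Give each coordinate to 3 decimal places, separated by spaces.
after link 1: o_1 = (3.5355, 3.5355, 2.0000)
after link 2: o_2 = (0.9142, 5.1569, 1.2929)
after link 3: o_3 = (2.0355, 2.0355, 2.7071)
after link 4: o_4 = (3.0355, 3.0355, 6.9497)
after link 5: o_5 = (2.5355, 2.5355, 7.6569)

2.536 2.536 7.657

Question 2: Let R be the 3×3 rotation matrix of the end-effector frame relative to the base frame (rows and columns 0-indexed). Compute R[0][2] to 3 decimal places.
End-effector z-axis (col 2 of R) = (0.7071,-0.7071,-0.0000)
R[0][2] = 0.7071

0.707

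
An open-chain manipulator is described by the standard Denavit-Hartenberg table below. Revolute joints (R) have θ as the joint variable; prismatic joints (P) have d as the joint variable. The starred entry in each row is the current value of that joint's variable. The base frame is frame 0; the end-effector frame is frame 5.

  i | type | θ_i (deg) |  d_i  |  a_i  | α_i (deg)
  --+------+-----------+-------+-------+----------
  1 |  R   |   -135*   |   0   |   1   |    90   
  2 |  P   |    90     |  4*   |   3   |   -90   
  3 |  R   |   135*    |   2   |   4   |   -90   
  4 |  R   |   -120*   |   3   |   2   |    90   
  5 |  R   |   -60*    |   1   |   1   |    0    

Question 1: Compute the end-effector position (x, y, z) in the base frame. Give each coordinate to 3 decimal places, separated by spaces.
-1.069 4.838 0.159

after link 1: o_1 = (-0.7071, -0.7071, 0.0000)
after link 2: o_2 = (-3.5355, 2.1213, 3.0000)
after link 3: o_3 = (-0.1213, 1.5355, 0.1716)
after link 4: o_4 = (-0.8966, 4.7603, -1.2426)
after link 5: o_5 = (-1.0689, 4.8379, 0.1589)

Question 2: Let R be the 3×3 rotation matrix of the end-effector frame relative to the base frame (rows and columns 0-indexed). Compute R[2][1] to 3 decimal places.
End-effector y-axis (col 1 of R) = (0.0638,0.9968,-0.0474)
R[2][1] = -0.0474

-0.047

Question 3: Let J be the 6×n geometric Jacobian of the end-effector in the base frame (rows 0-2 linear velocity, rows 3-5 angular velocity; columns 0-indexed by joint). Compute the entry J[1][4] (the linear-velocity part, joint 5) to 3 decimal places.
0.997

axis z_4 = (-0.7866,0.0795,0.6124); lever o_n−o_4 = (-0.1724,0.0776,1.4015)
cross product → J_v[:, 4] = (0.0638,0.9968,-0.0474)
J_ω[:, 4] = z_4
entry J[1][4] = 0.9968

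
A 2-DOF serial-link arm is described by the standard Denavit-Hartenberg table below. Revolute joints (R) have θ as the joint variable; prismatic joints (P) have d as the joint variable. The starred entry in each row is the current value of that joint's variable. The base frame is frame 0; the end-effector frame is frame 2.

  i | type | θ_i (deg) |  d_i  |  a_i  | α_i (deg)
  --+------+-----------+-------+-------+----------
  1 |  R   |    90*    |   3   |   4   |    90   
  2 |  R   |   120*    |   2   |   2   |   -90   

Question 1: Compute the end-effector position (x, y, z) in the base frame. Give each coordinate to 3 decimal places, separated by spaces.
after link 1: o_1 = (0.0000, 4.0000, 3.0000)
after link 2: o_2 = (2.0000, 3.0000, 4.7321)

2.000 3.000 4.732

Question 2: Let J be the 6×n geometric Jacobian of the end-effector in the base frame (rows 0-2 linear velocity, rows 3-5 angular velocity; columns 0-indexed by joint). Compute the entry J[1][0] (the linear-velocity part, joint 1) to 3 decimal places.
axis z_0 = ẑ; lever o_n−o_0 = (2.0000,3.0000,4.7321)
cross product → J_v[:, 0] = (-3.0000,2.0000,0.0000)
J_ω[:, 0] = z_0
entry J[1][0] = 2.0000

2.000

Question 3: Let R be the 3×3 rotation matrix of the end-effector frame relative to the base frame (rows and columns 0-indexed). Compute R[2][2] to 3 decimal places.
End-effector z-axis (col 2 of R) = (0.0000,-0.8660,-0.5000)
R[2][2] = -0.5000

-0.500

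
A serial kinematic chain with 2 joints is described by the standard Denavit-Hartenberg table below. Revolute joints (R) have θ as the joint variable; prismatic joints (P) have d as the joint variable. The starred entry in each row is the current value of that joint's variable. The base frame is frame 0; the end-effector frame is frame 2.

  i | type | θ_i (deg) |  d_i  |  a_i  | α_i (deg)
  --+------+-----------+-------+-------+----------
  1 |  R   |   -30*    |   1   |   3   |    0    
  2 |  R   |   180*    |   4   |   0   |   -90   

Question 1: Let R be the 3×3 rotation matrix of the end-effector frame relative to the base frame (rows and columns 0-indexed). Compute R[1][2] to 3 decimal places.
End-effector z-axis (col 2 of R) = (-0.5000,-0.8660,0.0000)
R[1][2] = -0.8660

-0.866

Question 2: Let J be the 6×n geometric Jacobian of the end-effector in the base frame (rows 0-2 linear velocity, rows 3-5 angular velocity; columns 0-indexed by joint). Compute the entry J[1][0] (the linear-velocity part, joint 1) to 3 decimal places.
axis z_0 = ẑ; lever o_n−o_0 = (2.5981,-1.5000,5.0000)
cross product → J_v[:, 0] = (1.5000,2.5981,-0.0000)
J_ω[:, 0] = z_0
entry J[1][0] = 2.5981

2.598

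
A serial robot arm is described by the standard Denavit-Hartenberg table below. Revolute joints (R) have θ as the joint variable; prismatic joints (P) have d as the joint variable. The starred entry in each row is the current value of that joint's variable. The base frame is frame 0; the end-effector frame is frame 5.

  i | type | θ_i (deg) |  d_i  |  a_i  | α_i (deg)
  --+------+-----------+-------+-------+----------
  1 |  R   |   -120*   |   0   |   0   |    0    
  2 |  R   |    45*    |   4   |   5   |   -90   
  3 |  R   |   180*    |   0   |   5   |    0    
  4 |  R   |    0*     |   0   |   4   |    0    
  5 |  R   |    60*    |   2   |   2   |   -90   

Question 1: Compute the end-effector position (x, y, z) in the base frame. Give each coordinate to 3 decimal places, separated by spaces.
after link 1: o_1 = (0.0000, 0.0000, 0.0000)
after link 2: o_2 = (1.2941, -4.8296, 4.0000)
after link 3: o_3 = (0.0000, 0.0000, 4.0000)
after link 4: o_4 = (-1.0353, 3.8637, 4.0000)
after link 5: o_5 = (0.6378, 5.3473, 5.7321)

0.638 5.347 5.732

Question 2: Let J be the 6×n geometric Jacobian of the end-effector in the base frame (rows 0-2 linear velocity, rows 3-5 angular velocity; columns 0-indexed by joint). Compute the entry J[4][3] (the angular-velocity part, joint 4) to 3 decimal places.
0.259

axis z_3 = (0.9659,0.2588,0.0000); lever o_n−o_3 = (0.6378,5.3473,1.7321)
cross product → J_v[:, 3] = (0.4483,-1.6730,5.0000)
J_ω[:, 3] = z_3
entry J[4][3] = 0.2588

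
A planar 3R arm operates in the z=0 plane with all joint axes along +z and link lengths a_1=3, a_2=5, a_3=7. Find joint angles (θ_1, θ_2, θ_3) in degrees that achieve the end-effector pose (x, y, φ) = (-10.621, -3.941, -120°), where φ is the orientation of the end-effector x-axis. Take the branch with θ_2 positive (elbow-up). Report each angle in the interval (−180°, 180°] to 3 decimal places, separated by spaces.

134.991 45.014 59.995

wrist centre = target − a_3·(cos φ, sin φ) = (-7.1210, 2.1212)
cos θ_2 = (55.2080−3²−5²)/(2·3·5) = 0.7069; θ_2 = 45.0140° (elbow-up)
β = atan2(2.1212,-7.1210) = 163.4124°; ψ = atan2(3.5364,6.5347) = 28.4211°
θ_1 = β − ψ = 134.9913°
θ_3 = φ − θ_1 − θ_2 = 59.9947° (wrapped to (-180°,180°])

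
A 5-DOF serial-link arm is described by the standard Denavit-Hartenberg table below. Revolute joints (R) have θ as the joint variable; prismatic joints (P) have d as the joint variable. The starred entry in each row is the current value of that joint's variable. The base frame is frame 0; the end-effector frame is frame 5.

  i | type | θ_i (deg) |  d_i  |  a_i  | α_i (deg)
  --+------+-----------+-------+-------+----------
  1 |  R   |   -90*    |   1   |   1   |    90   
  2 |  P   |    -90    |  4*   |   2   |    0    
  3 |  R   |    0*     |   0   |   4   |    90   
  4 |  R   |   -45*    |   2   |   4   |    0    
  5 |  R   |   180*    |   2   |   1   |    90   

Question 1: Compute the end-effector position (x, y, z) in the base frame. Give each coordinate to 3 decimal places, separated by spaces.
after link 1: o_1 = (0.0000, -1.0000, 1.0000)
after link 2: o_2 = (-4.0000, -1.0000, -1.0000)
after link 3: o_3 = (-4.0000, -1.0000, -5.0000)
after link 4: o_4 = (-1.1716, 1.0000, -7.8284)
after link 5: o_5 = (-1.8787, 3.0000, -7.1213)

-1.879 3.000 -7.121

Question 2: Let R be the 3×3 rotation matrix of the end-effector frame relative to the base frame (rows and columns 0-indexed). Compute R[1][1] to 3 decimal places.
1.000

End-effector y-axis (col 1 of R) = (-0.0000,1.0000,-0.0000)
R[1][1] = 1.0000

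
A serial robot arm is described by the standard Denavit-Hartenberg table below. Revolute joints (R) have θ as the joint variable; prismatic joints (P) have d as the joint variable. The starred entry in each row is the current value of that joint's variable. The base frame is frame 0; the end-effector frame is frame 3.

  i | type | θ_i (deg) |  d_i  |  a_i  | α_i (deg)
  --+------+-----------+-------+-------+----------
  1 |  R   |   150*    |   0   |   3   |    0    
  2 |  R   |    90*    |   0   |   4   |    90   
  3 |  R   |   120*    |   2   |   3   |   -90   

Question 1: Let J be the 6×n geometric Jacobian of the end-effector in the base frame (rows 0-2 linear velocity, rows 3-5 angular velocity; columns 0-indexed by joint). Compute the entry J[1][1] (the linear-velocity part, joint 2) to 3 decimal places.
axis z_1 = (0.0000,0.0000,1.0000); lever o_n−o_1 = (-2.9821,-1.1651,2.5981)
cross product → J_v[:, 1] = (1.1651,-2.9821,0.0000)
J_ω[:, 1] = z_1
entry J[1][1] = -2.9821

-2.982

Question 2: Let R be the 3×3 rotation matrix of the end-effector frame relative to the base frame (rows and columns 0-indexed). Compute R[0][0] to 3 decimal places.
End-effector x-axis (col 0 of R) = (0.2500,0.4330,0.8660)
R[0][0] = 0.2500

0.250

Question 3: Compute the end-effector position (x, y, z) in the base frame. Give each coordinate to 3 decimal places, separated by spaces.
-5.580 0.335 2.598

after link 1: o_1 = (-2.5981, 1.5000, 0.0000)
after link 2: o_2 = (-4.5981, -1.9641, 0.0000)
after link 3: o_3 = (-5.5801, 0.3349, 2.5981)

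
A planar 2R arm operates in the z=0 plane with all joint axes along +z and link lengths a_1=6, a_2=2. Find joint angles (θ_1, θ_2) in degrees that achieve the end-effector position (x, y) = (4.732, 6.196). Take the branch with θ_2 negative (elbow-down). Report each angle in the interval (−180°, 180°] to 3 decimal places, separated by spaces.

cos θ_2 = (60.7822−6²−2²)/(2·6·2) = 0.8659; θ_2 = -30.0113° (elbow-down)
β = atan2(6.1960,4.7320) = 52.6304°; ψ = atan2(-1.0003,7.7319) = -7.3719°
θ_1 = β − ψ = 60.0023°

60.002 -30.011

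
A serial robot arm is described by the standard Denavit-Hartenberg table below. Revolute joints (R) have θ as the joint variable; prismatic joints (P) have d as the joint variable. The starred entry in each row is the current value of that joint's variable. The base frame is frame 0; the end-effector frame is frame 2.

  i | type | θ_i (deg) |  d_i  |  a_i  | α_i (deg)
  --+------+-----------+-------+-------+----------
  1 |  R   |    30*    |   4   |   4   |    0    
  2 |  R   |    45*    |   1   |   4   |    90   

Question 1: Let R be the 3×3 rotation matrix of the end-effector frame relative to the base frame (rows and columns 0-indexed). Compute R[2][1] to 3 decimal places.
End-effector y-axis (col 1 of R) = (-0.0000,0.0000,1.0000)
R[2][1] = 1.0000

1.000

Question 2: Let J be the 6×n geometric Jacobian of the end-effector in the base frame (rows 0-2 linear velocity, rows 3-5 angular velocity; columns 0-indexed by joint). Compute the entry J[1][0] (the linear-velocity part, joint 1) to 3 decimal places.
axis z_0 = ẑ; lever o_n−o_0 = (4.4994,5.8637,5.0000)
cross product → J_v[:, 0] = (-5.8637,4.4994,0.0000)
J_ω[:, 0] = z_0
entry J[1][0] = 4.4994

4.499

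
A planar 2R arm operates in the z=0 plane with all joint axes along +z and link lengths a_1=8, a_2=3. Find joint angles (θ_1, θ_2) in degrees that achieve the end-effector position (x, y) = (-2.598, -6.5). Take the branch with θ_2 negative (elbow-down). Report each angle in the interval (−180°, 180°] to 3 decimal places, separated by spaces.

-89.999 -120.001

cos θ_2 = (48.9996−8²−3²)/(2·8·3) = -0.5000; θ_2 = -120.0005° (elbow-down)
β = atan2(-6.5000,-2.5980) = -111.7862°; ψ = atan2(-2.5981,6.5000) = -21.7868°
θ_1 = β − ψ = -89.9995°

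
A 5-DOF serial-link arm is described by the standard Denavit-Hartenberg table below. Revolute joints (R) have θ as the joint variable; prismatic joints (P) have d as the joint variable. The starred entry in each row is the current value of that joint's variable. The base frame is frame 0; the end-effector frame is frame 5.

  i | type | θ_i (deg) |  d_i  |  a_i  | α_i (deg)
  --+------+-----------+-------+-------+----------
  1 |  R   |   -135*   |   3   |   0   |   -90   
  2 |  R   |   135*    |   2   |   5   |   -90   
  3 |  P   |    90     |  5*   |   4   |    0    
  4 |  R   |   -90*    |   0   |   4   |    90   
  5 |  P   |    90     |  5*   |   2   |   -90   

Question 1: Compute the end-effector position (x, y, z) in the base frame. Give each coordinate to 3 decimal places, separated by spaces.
after link 1: o_1 = (0.0000, 0.0000, 3.0000)
after link 2: o_2 = (3.9142, 1.0858, -0.5355)
after link 3: o_3 = (3.5858, 6.4142, 3.0000)
after link 4: o_4 = (5.5858, 8.4142, 0.1716)
after link 5: o_5 = (10.1213, 5.8787, 1.5858)

10.121 5.879 1.586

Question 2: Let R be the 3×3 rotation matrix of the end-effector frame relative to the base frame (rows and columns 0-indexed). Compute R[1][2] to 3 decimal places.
-0.500

End-effector z-axis (col 2 of R) = (-0.5000,-0.5000,0.7071)
R[1][2] = -0.5000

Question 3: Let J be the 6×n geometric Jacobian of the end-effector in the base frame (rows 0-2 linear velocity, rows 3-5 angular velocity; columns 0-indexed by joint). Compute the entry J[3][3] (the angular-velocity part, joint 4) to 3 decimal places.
axis z_3 = (0.5000,0.5000,0.7071); lever o_n−o_3 = (6.5355,-0.5355,-1.4142)
cross product → J_v[:, 3] = (-0.3284,5.3284,-3.5355)
J_ω[:, 3] = z_3
entry J[3][3] = 0.5000

0.500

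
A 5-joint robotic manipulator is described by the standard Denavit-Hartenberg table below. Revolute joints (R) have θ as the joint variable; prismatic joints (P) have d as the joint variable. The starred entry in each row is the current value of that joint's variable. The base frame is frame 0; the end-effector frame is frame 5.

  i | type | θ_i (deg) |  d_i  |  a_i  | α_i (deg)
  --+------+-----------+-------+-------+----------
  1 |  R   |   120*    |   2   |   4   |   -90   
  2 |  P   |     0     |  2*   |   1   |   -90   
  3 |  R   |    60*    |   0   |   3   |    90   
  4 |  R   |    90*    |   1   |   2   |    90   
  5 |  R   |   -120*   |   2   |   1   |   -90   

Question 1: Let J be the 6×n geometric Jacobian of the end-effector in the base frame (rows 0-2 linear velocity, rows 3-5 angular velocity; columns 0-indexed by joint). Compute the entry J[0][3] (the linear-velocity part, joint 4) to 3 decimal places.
axis z_3 = (-0.8660,0.5000,0.0000); lever o_n−o_3 = (0.8840,1.7990,-1.5000)
cross product → J_v[:, 3] = (-0.7500,-1.2990,-2.0000)
J_ω[:, 3] = z_3
entry J[0][3] = -0.7500

-0.750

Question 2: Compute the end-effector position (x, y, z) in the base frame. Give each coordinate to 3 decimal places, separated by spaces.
after link 1: o_1 = (-2.0000, 3.4641, 2.0000)
after link 2: o_2 = (-4.2321, 3.3301, 2.0000)
after link 3: o_3 = (-2.7321, 5.9282, 2.0000)
after link 4: o_4 = (-3.5981, 6.4282, -0.0000)
after link 5: o_5 = (-1.8481, 7.7272, 0.5000)

-1.848 7.727 0.500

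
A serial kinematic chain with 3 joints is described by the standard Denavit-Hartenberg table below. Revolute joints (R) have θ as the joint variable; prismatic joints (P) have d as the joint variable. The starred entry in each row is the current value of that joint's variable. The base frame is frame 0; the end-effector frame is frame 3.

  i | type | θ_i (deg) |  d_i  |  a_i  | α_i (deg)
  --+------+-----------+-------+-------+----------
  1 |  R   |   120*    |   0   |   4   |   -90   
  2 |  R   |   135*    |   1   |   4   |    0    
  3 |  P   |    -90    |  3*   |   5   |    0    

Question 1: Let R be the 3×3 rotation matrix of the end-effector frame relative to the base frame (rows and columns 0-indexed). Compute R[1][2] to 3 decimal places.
-0.500

End-effector z-axis (col 2 of R) = (-0.8660,-0.5000,0.0000)
R[1][2] = -0.5000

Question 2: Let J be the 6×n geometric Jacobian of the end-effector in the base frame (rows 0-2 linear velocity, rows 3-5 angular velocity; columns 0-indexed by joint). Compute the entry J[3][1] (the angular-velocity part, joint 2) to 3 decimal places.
axis z_1 = (-0.8660,-0.5000,0.0000); lever o_n−o_1 = (-3.8177,-1.3876,-6.3640)
cross product → J_v[:, 1] = (3.1820,-5.5114,-0.7071)
J_ω[:, 1] = z_1
entry J[3][1] = -0.8660

-0.866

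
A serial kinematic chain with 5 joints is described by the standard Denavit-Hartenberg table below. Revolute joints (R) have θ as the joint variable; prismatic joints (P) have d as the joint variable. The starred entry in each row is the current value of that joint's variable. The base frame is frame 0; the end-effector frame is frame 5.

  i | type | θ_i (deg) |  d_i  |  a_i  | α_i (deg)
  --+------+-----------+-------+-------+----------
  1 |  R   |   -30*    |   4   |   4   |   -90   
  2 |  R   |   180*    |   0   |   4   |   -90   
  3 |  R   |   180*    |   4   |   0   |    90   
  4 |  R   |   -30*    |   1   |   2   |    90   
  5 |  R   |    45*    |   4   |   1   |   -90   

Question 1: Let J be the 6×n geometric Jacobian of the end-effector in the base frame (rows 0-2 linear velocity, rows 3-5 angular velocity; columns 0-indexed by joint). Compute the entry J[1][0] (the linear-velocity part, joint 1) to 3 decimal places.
-0.555

axis z_0 = ẑ; lever o_n−o_0 = (-0.5553,-1.6506,3.1823)
cross product → J_v[:, 0] = (1.6506,-0.5553,0.0000)
J_ω[:, 0] = z_0
entry J[1][0] = -0.5553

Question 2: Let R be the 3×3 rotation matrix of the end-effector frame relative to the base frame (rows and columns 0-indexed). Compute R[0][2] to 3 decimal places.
-0.884

End-effector z-axis (col 2 of R) = (-0.8839,-0.3062,0.3536)
R[0][2] = -0.8839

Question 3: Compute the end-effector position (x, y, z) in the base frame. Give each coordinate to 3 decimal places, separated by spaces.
after link 1: o_1 = (3.4641, -2.0000, 4.0000)
after link 2: o_2 = (0.0000, 0.0000, 4.0000)
after link 3: o_3 = (-0.0000, 0.0000, 8.0000)
after link 4: o_4 = (1.0000, -1.7321, 7.0000)
after link 5: o_5 = (-0.5553, -1.6506, 3.1823)

-0.555 -1.651 3.182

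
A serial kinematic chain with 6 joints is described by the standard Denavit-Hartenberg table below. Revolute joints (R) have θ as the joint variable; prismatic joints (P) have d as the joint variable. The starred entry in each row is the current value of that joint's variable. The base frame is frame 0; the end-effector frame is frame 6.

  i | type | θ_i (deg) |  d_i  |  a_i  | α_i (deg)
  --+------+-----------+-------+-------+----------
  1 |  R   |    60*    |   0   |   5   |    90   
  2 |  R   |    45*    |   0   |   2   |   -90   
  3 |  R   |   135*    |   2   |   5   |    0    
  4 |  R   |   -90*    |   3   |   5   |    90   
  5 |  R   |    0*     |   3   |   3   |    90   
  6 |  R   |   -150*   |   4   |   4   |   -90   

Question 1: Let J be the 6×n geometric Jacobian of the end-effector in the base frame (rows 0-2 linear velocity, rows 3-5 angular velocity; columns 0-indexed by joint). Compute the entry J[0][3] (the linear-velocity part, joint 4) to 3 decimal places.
axis z_3 = (-0.3536,-0.6124,0.7071); lever o_n−o_3 = (-0.4278,4.2596,2.0608)
cross product → J_v[:, 3] = (-4.2740,0.4261,-1.7679)
J_ω[:, 3] = z_3
entry J[0][3] = -4.2740

-4.274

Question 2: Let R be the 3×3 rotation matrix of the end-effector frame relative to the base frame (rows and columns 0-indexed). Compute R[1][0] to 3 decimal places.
-0.721

End-effector x-axis (col 0 of R) = (-0.1174,-0.7209,-0.6830)
R[1][0] = -0.7209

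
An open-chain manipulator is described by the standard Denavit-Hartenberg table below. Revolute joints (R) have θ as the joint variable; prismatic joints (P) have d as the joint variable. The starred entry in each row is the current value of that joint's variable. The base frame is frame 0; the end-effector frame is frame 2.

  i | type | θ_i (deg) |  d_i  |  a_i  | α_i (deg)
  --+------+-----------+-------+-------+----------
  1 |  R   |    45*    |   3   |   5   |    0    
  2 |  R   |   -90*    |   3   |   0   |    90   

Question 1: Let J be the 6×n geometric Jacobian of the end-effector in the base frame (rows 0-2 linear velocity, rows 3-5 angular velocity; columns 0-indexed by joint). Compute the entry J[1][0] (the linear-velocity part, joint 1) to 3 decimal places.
axis z_0 = ẑ; lever o_n−o_0 = (3.5355,3.5355,6.0000)
cross product → J_v[:, 0] = (-3.5355,3.5355,0.0000)
J_ω[:, 0] = z_0
entry J[1][0] = 3.5355

3.536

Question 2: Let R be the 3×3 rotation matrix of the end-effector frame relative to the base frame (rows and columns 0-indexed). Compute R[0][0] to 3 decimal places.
End-effector x-axis (col 0 of R) = (0.7071,-0.7071,0.0000)
R[0][0] = 0.7071

0.707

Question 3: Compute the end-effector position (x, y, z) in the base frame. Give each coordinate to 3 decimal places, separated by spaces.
3.536 3.536 6.000

after link 1: o_1 = (3.5355, 3.5355, 3.0000)
after link 2: o_2 = (3.5355, 3.5355, 6.0000)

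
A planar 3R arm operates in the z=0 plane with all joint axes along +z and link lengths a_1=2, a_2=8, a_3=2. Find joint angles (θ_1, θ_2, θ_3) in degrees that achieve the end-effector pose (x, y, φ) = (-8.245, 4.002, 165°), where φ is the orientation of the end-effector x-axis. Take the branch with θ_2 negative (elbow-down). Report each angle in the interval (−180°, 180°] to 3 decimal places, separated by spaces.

wrist centre = target − a_3·(cos φ, sin φ) = (-6.3131, 3.4844)
cos θ_2 = (51.9966−2²−8²)/(2·2·8) = -0.5001; θ_2 = -120.0070° (elbow-down)
β = atan2(3.4844,-6.3131) = 151.1048°; ψ = atan2(-6.9277,-2.0008) = -106.1096°
θ_1 = β − ψ = 257.2144°
θ_3 = φ − θ_1 − θ_2 = 27.7926° (wrapped to (-180°,180°])

-102.786 -120.007 27.793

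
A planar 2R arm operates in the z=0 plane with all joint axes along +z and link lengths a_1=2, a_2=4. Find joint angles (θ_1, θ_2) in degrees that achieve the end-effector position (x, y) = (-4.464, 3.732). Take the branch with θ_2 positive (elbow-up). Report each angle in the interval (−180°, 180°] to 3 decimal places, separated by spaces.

cos θ_2 = (33.8551−2²−4²)/(2·2·4) = 0.8659; θ_2 = 30.0092° (elbow-up)
β = atan2(3.7320,-4.4640) = 140.1037°; ψ = atan2(2.0006,5.4638) = 20.1101°
θ_1 = β − ψ = 119.9935°

119.994 30.009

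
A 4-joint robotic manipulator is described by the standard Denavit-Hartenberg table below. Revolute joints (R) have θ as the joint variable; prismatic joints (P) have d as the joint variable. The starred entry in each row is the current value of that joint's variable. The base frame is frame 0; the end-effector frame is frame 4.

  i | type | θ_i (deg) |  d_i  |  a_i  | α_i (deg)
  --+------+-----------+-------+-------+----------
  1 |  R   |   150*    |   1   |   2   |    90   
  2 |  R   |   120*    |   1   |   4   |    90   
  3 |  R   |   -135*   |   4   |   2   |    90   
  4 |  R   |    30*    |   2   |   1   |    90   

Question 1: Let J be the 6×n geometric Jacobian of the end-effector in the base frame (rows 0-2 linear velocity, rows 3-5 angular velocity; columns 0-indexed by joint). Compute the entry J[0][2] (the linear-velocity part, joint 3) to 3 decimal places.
-1.455

axis z_2 = (-0.7500,0.4330,0.5000); lever o_n−o_2 = (-5.1711,2.2784,-0.7298)
cross product → J_v[:, 2] = (-1.4552,-3.1329,0.5303)
J_ω[:, 2] = z_2
entry J[0][2] = -1.4552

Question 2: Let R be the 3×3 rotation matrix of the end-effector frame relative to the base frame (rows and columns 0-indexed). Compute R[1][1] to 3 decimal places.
0.789

End-effector y-axis (col 1 of R) = (0.0474,0.7891,-0.6124)
R[1][1] = 0.7891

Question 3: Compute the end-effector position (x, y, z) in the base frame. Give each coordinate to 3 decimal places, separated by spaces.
after link 1: o_1 = (-1.7321, 1.0000, 1.0000)
after link 2: o_2 = (0.5000, 0.8660, 4.4641)
after link 3: o_3 = (-3.8195, 1.7269, 5.2394)
after link 4: o_4 = (-4.6711, 3.1445, 3.7343)

-4.671 3.144 3.734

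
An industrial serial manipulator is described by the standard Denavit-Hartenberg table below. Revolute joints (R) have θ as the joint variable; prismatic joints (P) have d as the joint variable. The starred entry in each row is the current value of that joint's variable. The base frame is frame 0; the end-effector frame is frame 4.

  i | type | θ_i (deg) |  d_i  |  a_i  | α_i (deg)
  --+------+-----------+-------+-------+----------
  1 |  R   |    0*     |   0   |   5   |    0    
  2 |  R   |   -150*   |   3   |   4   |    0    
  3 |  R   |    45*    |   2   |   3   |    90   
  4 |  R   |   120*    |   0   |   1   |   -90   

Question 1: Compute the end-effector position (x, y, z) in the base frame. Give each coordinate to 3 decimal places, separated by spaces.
0.889 -4.415 5.866

after link 1: o_1 = (5.0000, 0.0000, 0.0000)
after link 2: o_2 = (1.5359, -2.0000, 3.0000)
after link 3: o_3 = (0.7594, -4.8978, 5.0000)
after link 4: o_4 = (0.8889, -4.4148, 5.8660)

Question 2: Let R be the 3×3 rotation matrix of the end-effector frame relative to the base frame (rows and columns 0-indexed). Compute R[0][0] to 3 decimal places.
0.129

End-effector x-axis (col 0 of R) = (0.1294,0.4830,0.8660)
R[0][0] = 0.1294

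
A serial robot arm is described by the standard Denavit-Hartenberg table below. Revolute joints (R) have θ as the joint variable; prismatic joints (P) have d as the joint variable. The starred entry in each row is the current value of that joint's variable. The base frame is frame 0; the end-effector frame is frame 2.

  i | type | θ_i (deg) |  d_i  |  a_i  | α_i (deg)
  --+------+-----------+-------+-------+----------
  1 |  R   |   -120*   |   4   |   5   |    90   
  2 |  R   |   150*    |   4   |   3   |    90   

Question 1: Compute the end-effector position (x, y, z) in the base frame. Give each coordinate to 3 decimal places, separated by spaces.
-4.665 -0.080 5.500

after link 1: o_1 = (-2.5000, -4.3301, 4.0000)
after link 2: o_2 = (-4.6651, -0.0801, 5.5000)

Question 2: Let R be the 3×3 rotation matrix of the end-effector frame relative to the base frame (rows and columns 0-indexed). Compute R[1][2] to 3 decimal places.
End-effector z-axis (col 2 of R) = (-0.2500,-0.4330,0.8660)
R[1][2] = -0.4330

-0.433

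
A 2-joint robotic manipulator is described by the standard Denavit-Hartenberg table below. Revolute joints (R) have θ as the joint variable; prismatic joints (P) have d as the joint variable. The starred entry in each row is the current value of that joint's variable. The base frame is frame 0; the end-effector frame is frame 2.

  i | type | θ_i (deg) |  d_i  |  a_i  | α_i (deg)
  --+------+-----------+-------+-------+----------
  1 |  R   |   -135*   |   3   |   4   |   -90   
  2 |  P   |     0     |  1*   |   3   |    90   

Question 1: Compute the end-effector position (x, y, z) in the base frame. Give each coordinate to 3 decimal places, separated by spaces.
after link 1: o_1 = (-2.8284, -2.8284, 3.0000)
after link 2: o_2 = (-4.2426, -5.6569, 3.0000)

-4.243 -5.657 3.000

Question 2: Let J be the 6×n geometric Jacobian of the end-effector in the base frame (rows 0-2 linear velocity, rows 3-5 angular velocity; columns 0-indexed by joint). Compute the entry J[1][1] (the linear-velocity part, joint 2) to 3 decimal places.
-0.707

prismatic axis z_1 = (0.7071,-0.7071,0.0000)
J_v[:, 1] = z_1; J_ω[:, 1] = (0,0,0)
entry J[1][1] = -0.7071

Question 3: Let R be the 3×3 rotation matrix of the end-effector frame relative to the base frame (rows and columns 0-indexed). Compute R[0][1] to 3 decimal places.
End-effector y-axis (col 1 of R) = (0.7071,-0.7071,0.0000)
R[0][1] = 0.7071

0.707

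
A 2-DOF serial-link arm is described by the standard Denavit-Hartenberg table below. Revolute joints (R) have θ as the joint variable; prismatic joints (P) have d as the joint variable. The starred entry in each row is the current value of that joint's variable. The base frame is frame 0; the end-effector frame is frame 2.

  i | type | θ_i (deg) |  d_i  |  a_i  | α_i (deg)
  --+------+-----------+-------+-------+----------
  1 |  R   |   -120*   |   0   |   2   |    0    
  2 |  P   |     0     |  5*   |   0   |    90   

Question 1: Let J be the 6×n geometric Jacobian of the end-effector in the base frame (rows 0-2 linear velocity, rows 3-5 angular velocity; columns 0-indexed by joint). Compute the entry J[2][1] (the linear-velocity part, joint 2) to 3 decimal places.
1.000

prismatic axis z_1 = (0.0000,0.0000,1.0000)
J_v[:, 1] = z_1; J_ω[:, 1] = (0,0,0)
entry J[2][1] = 1.0000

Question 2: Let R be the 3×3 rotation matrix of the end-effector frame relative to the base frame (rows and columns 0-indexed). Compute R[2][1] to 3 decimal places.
End-effector y-axis (col 1 of R) = (0.0000,-0.0000,1.0000)
R[2][1] = 1.0000

1.000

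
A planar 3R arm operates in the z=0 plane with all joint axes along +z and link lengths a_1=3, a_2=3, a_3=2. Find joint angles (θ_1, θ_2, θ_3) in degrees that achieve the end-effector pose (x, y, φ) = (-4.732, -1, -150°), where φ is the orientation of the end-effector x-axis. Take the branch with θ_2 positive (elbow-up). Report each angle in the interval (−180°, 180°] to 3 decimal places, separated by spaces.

wrist centre = target − a_3·(cos φ, sin φ) = (-2.9999, -0.0000)
cos θ_2 = (8.9997−3²−3²)/(2·3·3) = -0.5000; θ_2 = 120.0011° (elbow-up)
β = atan2(-0.0000,-2.9999) = -180.0000°; ψ = atan2(2.5980,1.4999) = 60.0006°
θ_1 = β − ψ = -240.0006°
θ_3 = φ − θ_1 − θ_2 = -30.0006° (wrapped to (-180°,180°])

119.999 120.001 -30.001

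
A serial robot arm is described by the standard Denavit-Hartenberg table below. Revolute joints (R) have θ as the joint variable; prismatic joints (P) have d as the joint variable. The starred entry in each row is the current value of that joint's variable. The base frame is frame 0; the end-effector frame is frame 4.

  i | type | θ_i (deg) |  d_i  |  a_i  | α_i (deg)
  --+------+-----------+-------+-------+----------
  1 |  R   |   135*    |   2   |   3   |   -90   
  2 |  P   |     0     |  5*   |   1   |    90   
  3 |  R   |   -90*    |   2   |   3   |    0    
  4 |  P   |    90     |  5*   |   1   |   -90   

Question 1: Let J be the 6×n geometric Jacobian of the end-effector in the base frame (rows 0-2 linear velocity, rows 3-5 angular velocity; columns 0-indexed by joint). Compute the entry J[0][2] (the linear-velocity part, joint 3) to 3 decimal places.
-2.828

axis z_2 = (0.0000,0.0000,1.0000); lever o_n−o_2 = (1.4142,2.8284,7.0000)
cross product → J_v[:, 2] = (-2.8284,1.4142,0.0000)
J_ω[:, 2] = z_2
entry J[0][2] = -2.8284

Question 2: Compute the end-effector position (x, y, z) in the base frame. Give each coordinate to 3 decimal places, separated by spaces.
-4.950 2.121 9.000

after link 1: o_1 = (-2.1213, 2.1213, 2.0000)
after link 2: o_2 = (-6.3640, -0.7071, 2.0000)
after link 3: o_3 = (-4.2426, 1.4142, 4.0000)
after link 4: o_4 = (-4.9497, 2.1213, 9.0000)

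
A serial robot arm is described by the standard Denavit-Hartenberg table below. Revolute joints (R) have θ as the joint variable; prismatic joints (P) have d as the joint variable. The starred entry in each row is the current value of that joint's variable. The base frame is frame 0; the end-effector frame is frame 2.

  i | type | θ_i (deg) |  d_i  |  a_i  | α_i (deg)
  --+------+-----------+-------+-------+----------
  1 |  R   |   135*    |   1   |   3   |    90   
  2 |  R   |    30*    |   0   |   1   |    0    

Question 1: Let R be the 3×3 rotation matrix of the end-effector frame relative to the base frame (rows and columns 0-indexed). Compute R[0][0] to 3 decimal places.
End-effector x-axis (col 0 of R) = (-0.6124,0.6124,0.5000)
R[0][0] = -0.6124

-0.612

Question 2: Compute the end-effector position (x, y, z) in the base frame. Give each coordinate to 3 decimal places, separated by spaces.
-2.734 2.734 1.500

after link 1: o_1 = (-2.1213, 2.1213, 1.0000)
after link 2: o_2 = (-2.7337, 2.7337, 1.5000)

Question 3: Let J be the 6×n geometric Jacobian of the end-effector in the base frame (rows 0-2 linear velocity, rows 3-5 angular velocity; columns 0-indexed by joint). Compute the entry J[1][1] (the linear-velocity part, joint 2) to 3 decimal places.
axis z_1 = (0.7071,0.7071,0.0000); lever o_n−o_1 = (-0.6124,0.6124,0.5000)
cross product → J_v[:, 1] = (0.3536,-0.3536,0.8660)
J_ω[:, 1] = z_1
entry J[1][1] = -0.3536

-0.354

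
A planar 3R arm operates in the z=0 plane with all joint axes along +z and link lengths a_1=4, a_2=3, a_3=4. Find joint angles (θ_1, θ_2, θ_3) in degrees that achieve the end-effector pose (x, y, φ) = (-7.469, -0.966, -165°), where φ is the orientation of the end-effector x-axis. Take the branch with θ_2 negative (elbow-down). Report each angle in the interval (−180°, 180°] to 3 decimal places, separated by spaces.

wrist centre = target − a_3·(cos φ, sin φ) = (-3.6053, 0.0693)
cos θ_2 = (13.0030−4²−3²)/(2·4·3) = -0.4999; θ_2 = -119.9918° (elbow-down)
β = atan2(0.0693,-3.6053) = 178.8992°; ψ = atan2(-2.5983,2.5004) = -46.1002°
θ_1 = β − ψ = 224.9994°
θ_3 = φ − θ_1 − θ_2 = 89.9924° (wrapped to (-180°,180°])

-135.001 -119.992 89.992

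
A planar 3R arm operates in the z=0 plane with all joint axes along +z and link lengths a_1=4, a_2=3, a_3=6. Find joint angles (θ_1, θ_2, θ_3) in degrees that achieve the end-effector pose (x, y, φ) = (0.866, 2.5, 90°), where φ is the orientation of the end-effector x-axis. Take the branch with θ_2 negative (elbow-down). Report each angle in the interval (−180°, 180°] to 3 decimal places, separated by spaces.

-30.000 -120.000 -120.000

wrist centre = target − a_3·(cos φ, sin φ) = (0.8660, -3.5000)
cos θ_2 = (13.0000−4²−3²)/(2·4·3) = -0.5000; θ_2 = -120.0001° (elbow-down)
β = atan2(-3.5000,0.8660) = -76.1025°; ψ = atan2(-2.5981,2.5000) = -46.1021°
θ_1 = β − ψ = -30.0004°
θ_3 = φ − θ_1 − θ_2 = -119.9995° (wrapped to (-180°,180°])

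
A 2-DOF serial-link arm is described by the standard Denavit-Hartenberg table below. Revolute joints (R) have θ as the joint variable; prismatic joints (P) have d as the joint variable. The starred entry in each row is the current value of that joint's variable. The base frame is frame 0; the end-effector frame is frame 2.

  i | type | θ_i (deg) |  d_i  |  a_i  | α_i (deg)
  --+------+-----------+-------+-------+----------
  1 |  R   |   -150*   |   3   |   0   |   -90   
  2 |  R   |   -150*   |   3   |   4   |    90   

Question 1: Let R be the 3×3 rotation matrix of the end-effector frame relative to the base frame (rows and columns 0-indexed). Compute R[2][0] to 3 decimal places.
End-effector x-axis (col 0 of R) = (0.7500,0.4330,0.5000)
R[2][0] = 0.5000

0.500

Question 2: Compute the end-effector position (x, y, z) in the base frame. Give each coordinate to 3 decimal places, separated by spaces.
4.500 -0.866 5.000

after link 1: o_1 = (0.0000, 0.0000, 3.0000)
after link 2: o_2 = (4.5000, -0.8660, 5.0000)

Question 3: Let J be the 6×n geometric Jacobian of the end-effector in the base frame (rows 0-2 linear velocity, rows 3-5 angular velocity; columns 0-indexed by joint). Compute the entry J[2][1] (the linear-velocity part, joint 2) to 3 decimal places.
axis z_1 = (0.5000,-0.8660,0.0000); lever o_n−o_1 = (4.5000,-0.8660,2.0000)
cross product → J_v[:, 1] = (-1.7321,-1.0000,3.4641)
J_ω[:, 1] = z_1
entry J[2][1] = 3.4641

3.464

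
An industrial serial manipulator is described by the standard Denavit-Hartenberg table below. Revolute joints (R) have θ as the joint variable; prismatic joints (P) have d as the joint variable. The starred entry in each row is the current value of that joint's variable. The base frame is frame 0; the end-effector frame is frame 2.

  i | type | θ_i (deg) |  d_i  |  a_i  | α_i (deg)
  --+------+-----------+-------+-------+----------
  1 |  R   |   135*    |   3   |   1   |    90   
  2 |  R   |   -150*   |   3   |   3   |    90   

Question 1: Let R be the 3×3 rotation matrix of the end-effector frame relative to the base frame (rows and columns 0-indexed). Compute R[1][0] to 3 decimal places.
-0.612

End-effector x-axis (col 0 of R) = (0.6124,-0.6124,-0.5000)
R[1][0] = -0.6124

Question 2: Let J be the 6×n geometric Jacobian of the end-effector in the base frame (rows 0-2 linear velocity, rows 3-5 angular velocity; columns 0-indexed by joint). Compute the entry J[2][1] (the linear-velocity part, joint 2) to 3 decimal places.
-2.598

axis z_1 = (0.7071,0.7071,0.0000); lever o_n−o_1 = (3.9584,0.2842,-1.5000)
cross product → J_v[:, 1] = (-1.0607,1.0607,-2.5981)
J_ω[:, 1] = z_1
entry J[2][1] = -2.5981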